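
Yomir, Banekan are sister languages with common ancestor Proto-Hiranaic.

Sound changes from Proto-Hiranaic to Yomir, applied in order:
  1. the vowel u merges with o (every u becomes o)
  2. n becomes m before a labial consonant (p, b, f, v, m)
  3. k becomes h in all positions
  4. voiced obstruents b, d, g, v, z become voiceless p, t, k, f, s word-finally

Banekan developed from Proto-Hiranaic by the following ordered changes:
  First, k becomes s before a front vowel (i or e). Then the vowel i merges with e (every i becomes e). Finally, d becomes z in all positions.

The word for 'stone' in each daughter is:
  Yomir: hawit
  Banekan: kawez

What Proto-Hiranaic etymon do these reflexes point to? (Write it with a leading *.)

Position 4: Yomir has i, Banekan has e. Yomir preserves i here (none of its changes turn any other segment into i), so the proto-segment is *i.
Position 1: Yomir has h, Banekan has k. Banekan preserves k here (none of its changes turn any other segment into k), so the proto-segment is *k.
Continuing position by position gives *kawid; check it forward:
Yomir: *kawid
  kawid (rule 1 does not apply)
  kawid (rule 2 does not apply)
  kawid → hawid   [unconditioned shift]
  hawid → hawit   [final devoicing]
  giving Yomir hawit.
Banekan: *kawid
  kawid (rule 1 does not apply)
  kawid → kawed   [vowel merger]
  kawed → kawez   [unconditioned shift]
  giving Banekan kawez.
Only *kawid yields all of Yomir hawit, Banekan kawez.

*kawid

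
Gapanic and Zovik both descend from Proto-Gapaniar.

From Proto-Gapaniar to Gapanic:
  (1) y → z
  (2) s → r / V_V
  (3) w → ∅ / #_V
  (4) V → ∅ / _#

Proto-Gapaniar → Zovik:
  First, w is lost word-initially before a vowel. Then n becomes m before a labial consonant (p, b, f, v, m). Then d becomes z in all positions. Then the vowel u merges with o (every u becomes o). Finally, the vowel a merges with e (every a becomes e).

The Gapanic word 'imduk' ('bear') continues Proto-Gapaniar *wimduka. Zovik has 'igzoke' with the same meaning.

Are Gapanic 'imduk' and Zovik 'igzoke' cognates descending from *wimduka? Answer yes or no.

Derive the expected Zovik reflex of *wimduka:
Zovik: *wimduka
  wimduka → imduka   [glide loss]
  imduka (rule 2 does not apply)
  imduka → imzuka   [unconditioned shift]
  imzuka → imzoka   [vowel merger]
  imzoka → imzoke   [vowel merger]
  giving Zovik imzoke.
The regular Zovik reflex would be 'imzoke', but the attested form is 'igzoke'. The correspondence is irregular, so they are not cognates (the Zovik form has a different source).

no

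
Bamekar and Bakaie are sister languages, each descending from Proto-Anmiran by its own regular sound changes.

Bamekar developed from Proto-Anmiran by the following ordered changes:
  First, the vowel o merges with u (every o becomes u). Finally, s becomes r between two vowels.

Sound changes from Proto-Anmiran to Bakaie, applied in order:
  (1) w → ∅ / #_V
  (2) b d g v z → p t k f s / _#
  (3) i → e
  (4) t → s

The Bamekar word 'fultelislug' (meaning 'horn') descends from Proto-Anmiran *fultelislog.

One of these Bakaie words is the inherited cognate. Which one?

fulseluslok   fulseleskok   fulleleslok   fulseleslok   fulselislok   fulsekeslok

Bakaie: *fultelislog > fultelislok > fulteleslok > fulseleslok  (by final devoicing, vowel merger, unconditioned shift)

fulseleslok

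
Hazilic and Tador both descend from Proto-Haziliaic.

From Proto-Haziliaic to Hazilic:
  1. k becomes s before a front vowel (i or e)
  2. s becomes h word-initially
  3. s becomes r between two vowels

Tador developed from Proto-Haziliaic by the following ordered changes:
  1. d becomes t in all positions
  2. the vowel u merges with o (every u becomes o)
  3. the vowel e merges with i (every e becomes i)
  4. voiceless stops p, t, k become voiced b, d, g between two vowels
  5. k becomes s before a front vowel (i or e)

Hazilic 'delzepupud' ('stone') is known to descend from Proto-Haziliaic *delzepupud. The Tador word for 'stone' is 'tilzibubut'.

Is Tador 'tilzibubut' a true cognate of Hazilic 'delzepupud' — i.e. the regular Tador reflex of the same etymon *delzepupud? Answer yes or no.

no

Derive the expected Tador reflex of *delzepupud:
Tador: start from *delzepupud.
  rule 1 (unconditioned shift): delzepupud → telzepuput
  rule 2 (vowel merger): telzepuput → telzepopot
  rule 3 (vowel merger): telzepopot → tilzipopot
  rule 4 (intervocalic voicing): tilzipopot → tilzibobot
  rule 5: no change — tilzibobot
  ⇒ Tador tilzibobot
The regular Tador reflex would be 'tilzibobot', but the attested form is 'tilzibubut'. The correspondence is irregular, so they are not cognates (the Tador form has a different source).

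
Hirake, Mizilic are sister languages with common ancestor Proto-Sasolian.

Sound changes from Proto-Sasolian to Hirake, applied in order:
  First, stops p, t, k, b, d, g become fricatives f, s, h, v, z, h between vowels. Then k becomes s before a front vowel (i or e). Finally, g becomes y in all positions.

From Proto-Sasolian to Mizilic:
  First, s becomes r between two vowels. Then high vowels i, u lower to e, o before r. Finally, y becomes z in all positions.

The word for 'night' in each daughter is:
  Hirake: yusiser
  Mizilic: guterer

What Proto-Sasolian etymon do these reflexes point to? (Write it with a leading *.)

Position 1: Hirake has y, Mizilic has g. Mizilic preserves g here (none of its changes turn any other segment into g), so the proto-segment is *g.
Position 4: Hirake has i, Mizilic has e. Hirake preserves i here (none of its changes turn any other segment into i), so the proto-segment is *i.
Continuing position by position gives *gutiser; check it forward:
Hirake: *gutiser
  gutiser → gusiser   [intervocalic lenition]
  gusiser (rule 2 does not apply)
  gusiser → yusiser   [unconditioned shift]
  giving Hirake yusiser.
Mizilic: start from *gutiser.
  rule 1 (rhotacism): gutiser → gutirer
  rule 2 (pre-rhotic lowering): gutirer → guterer
  rule 3: no change — guterer
  ⇒ Mizilic guterer
No other proto-form is consistent with every reflex, so the reconstruction is *gutiser.

*gutiser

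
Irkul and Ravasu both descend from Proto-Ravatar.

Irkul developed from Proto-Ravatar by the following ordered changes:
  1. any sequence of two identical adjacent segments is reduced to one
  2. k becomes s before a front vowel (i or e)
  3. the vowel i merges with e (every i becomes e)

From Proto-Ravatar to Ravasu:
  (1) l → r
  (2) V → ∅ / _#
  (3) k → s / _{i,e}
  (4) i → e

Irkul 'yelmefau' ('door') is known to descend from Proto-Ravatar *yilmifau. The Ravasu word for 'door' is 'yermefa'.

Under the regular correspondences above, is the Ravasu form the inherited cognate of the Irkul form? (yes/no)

yes

Derive the expected Ravasu reflex of *yilmifau:
Ravasu: *yilmifau
  yilmifau → yirmifau   [unconditioned shift]
  yirmifau → yirmifa   [apocope]
  yirmifa (rule 3 does not apply)
  yirmifa → yermefa   [vowel merger]
  giving Ravasu yermefa.
Ravasu 'yermefa' matches the regular reflex exactly, so the pair is cognate.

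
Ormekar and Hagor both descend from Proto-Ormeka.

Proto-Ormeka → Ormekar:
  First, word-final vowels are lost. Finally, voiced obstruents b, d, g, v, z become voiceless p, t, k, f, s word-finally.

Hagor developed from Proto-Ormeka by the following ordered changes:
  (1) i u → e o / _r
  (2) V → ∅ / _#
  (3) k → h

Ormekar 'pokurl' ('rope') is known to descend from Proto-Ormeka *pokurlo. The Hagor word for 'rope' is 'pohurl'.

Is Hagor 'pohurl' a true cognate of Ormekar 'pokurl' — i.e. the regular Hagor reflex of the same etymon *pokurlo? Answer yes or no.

Derive the expected Hagor reflex of *pokurlo:
Hagor: start from *pokurlo.
  rule 1 (pre-rhotic lowering): pokurlo → pokorlo
  rule 2 (apocope): pokorlo → pokorl
  rule 3 (unconditioned shift): pokorl → pohorl
  ⇒ Hagor pohorl
The regular Hagor reflex would be 'pohorl', but the attested form is 'pohurl'. The correspondence is irregular, so they are not cognates (the Hagor form has a different source).

no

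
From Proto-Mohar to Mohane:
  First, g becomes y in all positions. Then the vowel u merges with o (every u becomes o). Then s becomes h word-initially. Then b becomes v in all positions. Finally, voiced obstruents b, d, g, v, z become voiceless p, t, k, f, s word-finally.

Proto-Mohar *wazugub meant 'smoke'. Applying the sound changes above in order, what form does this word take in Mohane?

Mohane: *wazugub
  wazugub → wazuyub   [unconditioned shift]
  wazuyub → wazoyob   [vowel merger]
  wazoyob (rule 3 does not apply)
  wazoyob → wazoyov   [unconditioned shift]
  wazoyov → wazoyof   [final devoicing]
  giving Mohane wazoyof.

wazoyof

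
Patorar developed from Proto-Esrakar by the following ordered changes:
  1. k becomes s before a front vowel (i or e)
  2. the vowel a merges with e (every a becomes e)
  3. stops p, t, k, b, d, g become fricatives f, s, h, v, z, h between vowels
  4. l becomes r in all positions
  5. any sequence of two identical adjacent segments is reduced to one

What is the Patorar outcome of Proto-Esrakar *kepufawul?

sefufewur

Patorar: start from *kepufawul.
  rule 1 (palatalisation): kepufawul → sepufawul
  rule 2 (vowel merger): sepufawul → sepufewul
  rule 3 (intervocalic lenition): sepufewul → sefufewul
  rule 4 (unconditioned shift): sefufewul → sefufewur
  rule 5: no change — sefufewur
  ⇒ Patorar sefufewur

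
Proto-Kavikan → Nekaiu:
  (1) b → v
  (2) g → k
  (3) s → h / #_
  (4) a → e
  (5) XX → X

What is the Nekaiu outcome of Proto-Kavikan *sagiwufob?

hekiwufov

Nekaiu: *sagiwufob > sagiwufov > sakiwufov > hakiwufov > hekiwufov  (by unconditioned shift, unconditioned shift, debuccalisation, vowel merger)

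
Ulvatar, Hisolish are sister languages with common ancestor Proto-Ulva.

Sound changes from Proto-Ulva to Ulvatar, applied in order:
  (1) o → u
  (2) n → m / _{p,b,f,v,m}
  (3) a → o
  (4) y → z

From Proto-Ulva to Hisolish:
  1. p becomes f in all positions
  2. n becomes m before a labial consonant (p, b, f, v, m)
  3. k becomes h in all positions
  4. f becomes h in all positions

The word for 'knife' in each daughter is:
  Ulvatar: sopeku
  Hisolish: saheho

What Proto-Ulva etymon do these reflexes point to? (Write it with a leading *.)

Position 3: Ulvatar has p, Hisolish has h. Ulvatar preserves p here (none of its changes turn any other segment into p), so the proto-segment is *p.
Position 6: Ulvatar has u, Hisolish has o. Hisolish preserves o here (none of its changes turn any other segment into o), so the proto-segment is *o.
Continuing position by position gives *sapeko; check it forward:
Ulvatar: start from *sapeko.
  rule 1 (vowel merger): sapeko → sapeku
  rule 2: no change — sapeku
  rule 3 (vowel merger): sapeku → sopeku
  rule 4: no change — sopeku
  ⇒ Ulvatar sopeku
Hisolish: *sapeko
  sapeko → safeko   [unconditioned shift]
  safeko (rule 2 does not apply)
  safeko → safeho   [unconditioned shift]
  safeho → saheho   [unconditioned shift]
  giving Hisolish saheho.
*sapeko is the unique common source.

*sapeko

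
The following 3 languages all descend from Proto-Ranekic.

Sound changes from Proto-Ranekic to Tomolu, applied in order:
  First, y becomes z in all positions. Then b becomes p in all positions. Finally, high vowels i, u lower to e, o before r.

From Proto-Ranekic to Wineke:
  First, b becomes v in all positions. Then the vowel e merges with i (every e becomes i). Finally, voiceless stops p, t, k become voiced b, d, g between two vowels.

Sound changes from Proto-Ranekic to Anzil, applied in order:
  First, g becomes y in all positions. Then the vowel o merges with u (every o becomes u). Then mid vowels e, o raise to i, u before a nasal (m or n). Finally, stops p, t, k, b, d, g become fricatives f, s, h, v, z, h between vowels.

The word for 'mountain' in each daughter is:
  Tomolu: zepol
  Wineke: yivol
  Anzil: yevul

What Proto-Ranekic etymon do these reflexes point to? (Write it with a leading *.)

Position 4: Tomolu has o, Wineke has o, Anzil has u. Wineke preserves o here (none of its changes turn any other segment into o), so the proto-segment is *o.
Position 3: Tomolu has p, Wineke has v, Anzil has v. Taking the neighbouring segments as reconstructed: Tomolu p could go back to *p or *b; Wineke v could go back to *b or *v; Anzil v could go back to *b or *v — the one source consistent with every daughter is *b.
Position 2: Tomolu has e, Wineke has i, Anzil has e. Anzil preserves e here (none of its changes turn any other segment into e), so the proto-segment is *e.
This points to *yebol. Verify forward in each daughter:
Tomolu: *yebol > zebol > zepol  (by unconditioned shift, unconditioned shift)
Wineke: *yebol > yevol > yivol  (by unconditioned shift, vowel merger)
Anzil: *yebol > yebul > yevul  (by vowel merger, intervocalic lenition)
*yebol is the unique common source.

*yebol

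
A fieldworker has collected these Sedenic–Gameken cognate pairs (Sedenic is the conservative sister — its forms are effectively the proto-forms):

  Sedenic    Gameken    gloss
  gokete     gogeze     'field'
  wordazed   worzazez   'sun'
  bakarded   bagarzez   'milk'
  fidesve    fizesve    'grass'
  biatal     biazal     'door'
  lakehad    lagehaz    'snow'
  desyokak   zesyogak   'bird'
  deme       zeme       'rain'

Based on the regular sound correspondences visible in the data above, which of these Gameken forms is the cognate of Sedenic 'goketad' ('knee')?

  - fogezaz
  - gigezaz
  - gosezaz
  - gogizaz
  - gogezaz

gogezaz

gokete ~ gogeze, lakehad ~ lagehaz — Sedenic k corresponds to Gameken g between vowels (before a front vowel).
biatal ~ biazal — Sedenic t corresponds to Gameken z between vowels (before a back vowel).
wordazed ~ worzazez, bakarded ~ bagarzez — Sedenic d corresponds to Gameken z word-finally.
Applying these to Sedenic 'goketad':
  goketad → gogetad   (k→g between vowels (before a front vowel))
  gogetad → gogezad   (t→z between vowels (before a back vowel))
  gogezad → gogezaz   (d→z word-finally)
So the Gameken cognate is 'gogezaz'.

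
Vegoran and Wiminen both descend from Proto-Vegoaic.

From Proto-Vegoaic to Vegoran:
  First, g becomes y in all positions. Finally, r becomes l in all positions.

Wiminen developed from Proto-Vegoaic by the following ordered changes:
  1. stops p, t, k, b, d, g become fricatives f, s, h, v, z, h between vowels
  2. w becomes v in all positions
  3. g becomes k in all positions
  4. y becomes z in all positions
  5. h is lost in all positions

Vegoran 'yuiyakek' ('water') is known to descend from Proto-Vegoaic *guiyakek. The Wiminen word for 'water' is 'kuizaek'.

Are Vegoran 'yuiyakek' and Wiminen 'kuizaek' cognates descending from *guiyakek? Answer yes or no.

yes

Derive the expected Wiminen reflex of *guiyakek:
Wiminen: *guiyakek
  guiyakek → guiyahek   [intervocalic lenition]
  guiyahek (rule 2 does not apply)
  guiyahek → kuiyahek   [unconditioned shift]
  kuiyahek → kuizahek   [unconditioned shift]
  kuizahek → kuizaek   [h-loss]
  giving Wiminen kuizaek.
Wiminen 'kuizaek' matches the regular reflex exactly, so the pair is cognate.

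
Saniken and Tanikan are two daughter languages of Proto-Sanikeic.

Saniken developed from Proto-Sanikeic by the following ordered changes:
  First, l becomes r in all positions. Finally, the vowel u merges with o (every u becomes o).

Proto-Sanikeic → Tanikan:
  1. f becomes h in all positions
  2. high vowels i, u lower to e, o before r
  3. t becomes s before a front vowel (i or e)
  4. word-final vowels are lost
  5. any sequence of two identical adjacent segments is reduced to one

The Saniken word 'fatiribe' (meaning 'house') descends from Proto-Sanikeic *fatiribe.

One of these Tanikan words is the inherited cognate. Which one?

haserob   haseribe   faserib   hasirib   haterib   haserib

haserib

Tanikan: start from *fatiribe.
  rule 1 (unconditioned shift): fatiribe → hatiribe
  rule 2 (pre-rhotic lowering): hatiribe → hateribe
  rule 3 (palatalisation): hateribe → haseribe
  rule 4 (apocope): haseribe → haserib
  rule 5: no change — haserib
  ⇒ Tanikan haserib
Only 'haserib' matches the regular Tanikan development of *fatiribe.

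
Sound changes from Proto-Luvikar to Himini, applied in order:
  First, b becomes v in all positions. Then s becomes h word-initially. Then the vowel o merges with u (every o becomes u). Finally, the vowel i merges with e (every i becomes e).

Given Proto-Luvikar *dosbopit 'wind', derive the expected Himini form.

Himini: *dosbopit
  dosbopit → dosvopit   [unconditioned shift]
  dosvopit (rule 2 does not apply)
  dosvopit → dusvupit   [vowel merger]
  dusvupit → dusvupet   [vowel merger]
  giving Himini dusvupet.

dusvupet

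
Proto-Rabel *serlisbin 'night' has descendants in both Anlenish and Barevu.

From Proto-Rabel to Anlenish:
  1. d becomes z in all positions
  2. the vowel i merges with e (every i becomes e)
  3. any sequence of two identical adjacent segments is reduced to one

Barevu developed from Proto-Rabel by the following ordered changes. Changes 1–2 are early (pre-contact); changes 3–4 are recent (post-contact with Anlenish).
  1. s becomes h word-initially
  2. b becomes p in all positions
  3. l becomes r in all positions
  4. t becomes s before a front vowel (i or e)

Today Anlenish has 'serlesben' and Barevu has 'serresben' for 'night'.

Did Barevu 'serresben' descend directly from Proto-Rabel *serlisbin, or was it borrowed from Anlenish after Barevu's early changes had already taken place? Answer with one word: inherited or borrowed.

If inherited, *serlisbin would pass through all of Barevu's changes:
Barevu: *serlisbin
  serlisbin → herlisbin   [debuccalisation]
  herlisbin → herlispin   [unconditioned shift]
  herlispin → herrispin   [unconditioned shift]
  herrispin (rule 4 does not apply)
  giving Barevu herrispin.
If borrowed from Anlenish 'serlesben' after the early changes, it would undergo only the recent ones:
  rule 3 (unconditioned shift): serlesben → serresben
  rule 4 (palatalisation): no change (serresben)
  ⇒ as a loan: serresben
Barevu 'serresben' matches the loan outcome 'serresben', not the inherited 'herrispin' — it skipped the early Barevu changes, so it was borrowed from Anlenish.

borrowed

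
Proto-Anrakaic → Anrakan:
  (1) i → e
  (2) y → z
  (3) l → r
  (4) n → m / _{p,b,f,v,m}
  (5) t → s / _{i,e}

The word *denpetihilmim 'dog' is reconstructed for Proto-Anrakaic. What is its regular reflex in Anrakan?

dempesehermem

Anrakan: start from *denpetihilmim.
  rule 1 (vowel merger): denpetihilmim → denpetehelmem
  rule 2: no change — denpetehelmem
  rule 3 (unconditioned shift): denpetehelmem → denpetehermem
  rule 4 (nasal place assimilation): denpetehermem → dempetehermem
  rule 5 (palatalisation): dempetehermem → dempesehermem
  ⇒ Anrakan dempesehermem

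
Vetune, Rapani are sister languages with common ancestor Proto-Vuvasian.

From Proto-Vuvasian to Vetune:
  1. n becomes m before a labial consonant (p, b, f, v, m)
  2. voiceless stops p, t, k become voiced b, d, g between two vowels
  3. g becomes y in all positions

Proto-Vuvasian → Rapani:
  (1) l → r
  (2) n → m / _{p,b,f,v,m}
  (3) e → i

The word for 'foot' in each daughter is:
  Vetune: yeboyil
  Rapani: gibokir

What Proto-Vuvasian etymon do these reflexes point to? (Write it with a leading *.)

*gebokil

Position 2: Vetune has e, Rapani has i. Vetune preserves e here (none of its changes turn any other segment into e), so the proto-segment is *e.
Position 1: Vetune has y, Rapani has g. Rapani preserves g here (none of its changes turn any other segment into g), so the proto-segment is *g.
Position 5: Vetune has y, Rapani has k. Rapani preserves k here (none of its changes turn any other segment into k), so the proto-segment is *k.
Verify the candidate proto-form against each daughter:
Vetune: start from *gebokil.
  rule 1: no change — gebokil
  rule 2 (intervocalic voicing): gebokil → gebogil
  rule 3 (unconditioned shift): gebogil → yeboyil
  ⇒ Vetune yeboyil
Rapani: *gebokil
  gebokil → gebokir   [unconditioned shift]
  gebokir (rule 2 does not apply)
  gebokir → gibokir   [vowel merger]
  giving Rapani gibokir.
No other proto-form is consistent with every reflex, so the reconstruction is *gebokil.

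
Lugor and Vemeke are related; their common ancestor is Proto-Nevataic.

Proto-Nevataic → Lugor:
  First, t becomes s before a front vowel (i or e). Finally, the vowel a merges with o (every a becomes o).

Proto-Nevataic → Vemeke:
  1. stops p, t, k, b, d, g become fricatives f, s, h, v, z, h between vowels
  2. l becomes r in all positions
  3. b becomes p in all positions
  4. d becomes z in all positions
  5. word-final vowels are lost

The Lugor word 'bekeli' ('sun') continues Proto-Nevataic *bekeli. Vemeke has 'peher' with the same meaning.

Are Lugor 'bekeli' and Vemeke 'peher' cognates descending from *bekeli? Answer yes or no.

Derive the expected Vemeke reflex of *bekeli:
Vemeke: start from *bekeli.
  rule 1 (intervocalic lenition): bekeli → beheli
  rule 2 (unconditioned shift): beheli → beheri
  rule 3 (unconditioned shift): beheri → peheri
  rule 4: no change — peheri
  rule 5 (apocope): peheri → peher
  ⇒ Vemeke peher
Vemeke 'peher' matches the regular reflex exactly, so the pair is cognate.

yes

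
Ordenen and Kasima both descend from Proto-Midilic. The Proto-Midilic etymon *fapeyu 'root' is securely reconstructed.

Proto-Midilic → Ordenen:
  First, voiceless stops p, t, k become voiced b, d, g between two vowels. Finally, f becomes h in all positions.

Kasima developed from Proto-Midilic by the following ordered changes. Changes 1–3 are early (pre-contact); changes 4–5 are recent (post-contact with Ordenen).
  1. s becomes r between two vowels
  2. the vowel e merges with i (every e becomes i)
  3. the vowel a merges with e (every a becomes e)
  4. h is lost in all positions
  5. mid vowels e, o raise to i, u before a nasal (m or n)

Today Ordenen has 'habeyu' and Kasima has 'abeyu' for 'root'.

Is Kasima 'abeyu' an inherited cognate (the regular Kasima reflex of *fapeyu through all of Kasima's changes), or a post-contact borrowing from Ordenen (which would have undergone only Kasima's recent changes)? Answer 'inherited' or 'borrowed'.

borrowed

If inherited, *fapeyu would pass through all of Kasima's changes:
Kasima: start from *fapeyu.
  rule 1: no change — fapeyu
  rule 2 (vowel merger): fapeyu → fapiyu
  rule 3 (vowel merger): fapiyu → fepiyu
  rule 4: no change — fepiyu
  rule 5: no change — fepiyu
  ⇒ Kasima fepiyu
If borrowed from Ordenen 'habeyu' after the early changes, it would undergo only the recent ones:
  rule 4 (h-loss): habeyu → abeyu
  rule 5 (pre-nasal raising): no change (abeyu)
  ⇒ as a loan: abeyu
Kasima 'abeyu' matches the loan outcome 'abeyu', not the inherited 'fepiyu' — it skipped the early Kasima changes, so it was borrowed from Ordenen.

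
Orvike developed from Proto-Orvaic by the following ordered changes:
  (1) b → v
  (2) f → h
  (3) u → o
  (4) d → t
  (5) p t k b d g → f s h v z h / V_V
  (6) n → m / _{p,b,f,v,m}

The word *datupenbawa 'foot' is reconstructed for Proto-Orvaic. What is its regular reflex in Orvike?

Orvike: start from *datupenbawa.
  rule 1 (unconditioned shift): datupenbawa → datupenvawa
  rule 2: no change — datupenvawa
  rule 3 (vowel merger): datupenvawa → datopenvawa
  rule 4 (unconditioned shift): datopenvawa → tatopenvawa
  rule 5 (intervocalic lenition): tatopenvawa → tasofenvawa
  rule 6 (nasal place assimilation): tasofenvawa → tasofemvawa
  ⇒ Orvike tasofemvawa

tasofemvawa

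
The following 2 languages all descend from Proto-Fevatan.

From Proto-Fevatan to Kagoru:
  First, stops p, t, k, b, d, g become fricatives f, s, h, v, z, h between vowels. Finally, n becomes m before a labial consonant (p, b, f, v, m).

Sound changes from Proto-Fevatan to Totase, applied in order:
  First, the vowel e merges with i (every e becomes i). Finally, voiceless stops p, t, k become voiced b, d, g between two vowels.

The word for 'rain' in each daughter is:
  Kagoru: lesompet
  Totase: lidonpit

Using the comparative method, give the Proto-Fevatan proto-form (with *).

Position 7: Kagoru has e, Totase has i. Kagoru preserves e here (none of its changes turn any other segment into e), so the proto-segment is *e.
Position 3: Kagoru has s, Totase has d. Taking the neighbouring segments as reconstructed: Kagoru s could go back to *t or *s; Totase d could go back to *t or *d — the one source consistent with every daughter is *t.
Position 5: Kagoru has m, Totase has n. Totase preserves n here (none of its changes turn any other segment into n), so the proto-segment is *n.
This points to *letonpet. Verify forward in each daughter:
Kagoru: *letonpet > lesonpet > lesompet  (by intervocalic lenition, nasal place assimilation)
Totase: *letonpet
  letonpet → litonpit   [vowel merger]
  litonpit → lidonpit   [intervocalic voicing]
  giving Totase lidonpit.
*letonpet is the unique common source.

*letonpet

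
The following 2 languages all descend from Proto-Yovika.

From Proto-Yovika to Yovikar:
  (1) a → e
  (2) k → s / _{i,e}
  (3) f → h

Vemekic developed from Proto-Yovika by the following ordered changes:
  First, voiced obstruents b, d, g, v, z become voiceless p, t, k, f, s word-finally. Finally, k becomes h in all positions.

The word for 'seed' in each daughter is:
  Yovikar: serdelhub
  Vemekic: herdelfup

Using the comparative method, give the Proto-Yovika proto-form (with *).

*kerdelfub

Position 1: Yovikar has s, Vemekic has h. Taking the neighbouring segments as reconstructed: Yovikar s could go back to *k or *s; Vemekic h could go back to *k or *h — the one source consistent with every daughter is *k.
Position 7: Yovikar has h, Vemekic has f. Taking the neighbouring segments as reconstructed: Yovikar h could go back to *f or *h; Vemekic f can only go back to *f — the one source consistent with every daughter is *f.
This points to *kerdelfub. Verify forward in each daughter:
Yovikar: start from *kerdelfub.
  rule 1: no change — kerdelfub
  rule 2 (palatalisation): kerdelfub → serdelfub
  rule 3 (unconditioned shift): serdelfub → serdelhub
  ⇒ Yovikar serdelhub
Vemekic: start from *kerdelfub.
  rule 1 (final devoicing): kerdelfub → kerdelfup
  rule 2 (unconditioned shift): kerdelfup → herdelfup
  ⇒ Vemekic herdelfup
*kerdelfub is the unique common source.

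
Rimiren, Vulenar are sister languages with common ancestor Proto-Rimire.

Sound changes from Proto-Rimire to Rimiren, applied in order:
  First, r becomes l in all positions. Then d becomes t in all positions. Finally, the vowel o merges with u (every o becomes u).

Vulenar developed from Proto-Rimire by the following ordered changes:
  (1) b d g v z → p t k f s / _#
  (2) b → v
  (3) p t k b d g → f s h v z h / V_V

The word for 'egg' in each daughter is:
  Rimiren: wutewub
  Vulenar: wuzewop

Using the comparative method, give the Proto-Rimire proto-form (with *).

Position 6: Rimiren has u, Vulenar has o. Vulenar preserves o here (none of its changes turn any other segment into o), so the proto-segment is *o.
Position 3: Rimiren has t, Vulenar has z. Taking the neighbouring segments as reconstructed: Rimiren t could go back to *t or *d; Vulenar z could go back to *d or *z — the one source consistent with every daughter is *d.
Position 7: Rimiren has b, Vulenar has p. Rimiren preserves b here (none of its changes turn any other segment into b), so the proto-segment is *b.
The remaining positions agree across the daughters. Check the candidate against every language:
Rimiren: *wudewob
  wudewob (rule 1 does not apply)
  wudewob → wutewob   [unconditioned shift]
  wutewob → wutewub   [vowel merger]
  giving Rimiren wutewub.
Vulenar: *wudewob > wudewop > wuzewop  (by final devoicing, intervocalic lenition)
*wudewob is the unique common source.

*wudewob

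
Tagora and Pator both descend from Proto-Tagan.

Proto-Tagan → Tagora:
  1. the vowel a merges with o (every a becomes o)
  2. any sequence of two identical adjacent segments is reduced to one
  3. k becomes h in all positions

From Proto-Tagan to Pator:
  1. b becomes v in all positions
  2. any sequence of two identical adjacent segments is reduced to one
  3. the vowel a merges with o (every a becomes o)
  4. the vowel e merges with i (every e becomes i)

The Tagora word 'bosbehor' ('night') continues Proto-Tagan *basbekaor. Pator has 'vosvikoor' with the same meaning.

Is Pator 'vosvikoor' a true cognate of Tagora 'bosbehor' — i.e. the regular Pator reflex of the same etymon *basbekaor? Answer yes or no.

Derive the expected Pator reflex of *basbekaor:
Pator: *basbekaor > vasvekaor > vosvekoor > vosvikoor  (by unconditioned shift, vowel merger, vowel merger)
Pator 'vosvikoor' matches the regular reflex exactly, so the pair is cognate.

yes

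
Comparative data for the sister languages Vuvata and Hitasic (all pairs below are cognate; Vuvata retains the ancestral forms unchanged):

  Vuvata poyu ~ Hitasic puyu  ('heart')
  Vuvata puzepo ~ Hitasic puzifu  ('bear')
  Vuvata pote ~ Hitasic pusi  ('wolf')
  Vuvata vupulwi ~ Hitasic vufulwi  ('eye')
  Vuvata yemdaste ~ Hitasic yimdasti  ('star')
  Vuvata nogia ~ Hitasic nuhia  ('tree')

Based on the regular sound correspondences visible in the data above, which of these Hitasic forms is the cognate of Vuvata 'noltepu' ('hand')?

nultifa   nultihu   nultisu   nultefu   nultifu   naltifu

poyu ~ puyu, pote ~ pusi — Vuvata o corresponds to Hitasic u after a consonant, before a consonant other than r, m, n, p, b, f, v.
puzepo ~ puzifu — Vuvata e corresponds to Hitasic i after a consonant, before a labial obstruent.
vupulwi ~ vufulwi — Vuvata p corresponds to Hitasic f between vowels (before a back vowel).
Applying these to Vuvata 'noltepu':
  noltepu → nultepu   (o→u after a consonant, before a consonant other than r, m, n, p, b, f, v)
  nultepu → nultipu   (e→i after a consonant, before a labial obstruent)
  nultipu → nultifu   (p→f between vowels (before a back vowel))
So the Hitasic cognate is 'nultifu'.

nultifu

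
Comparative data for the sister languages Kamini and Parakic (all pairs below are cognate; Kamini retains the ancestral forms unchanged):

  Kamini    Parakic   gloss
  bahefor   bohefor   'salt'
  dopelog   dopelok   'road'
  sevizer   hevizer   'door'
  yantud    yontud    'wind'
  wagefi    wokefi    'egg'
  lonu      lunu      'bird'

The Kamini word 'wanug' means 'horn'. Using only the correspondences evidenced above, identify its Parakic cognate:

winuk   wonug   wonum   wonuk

wonuk

yantud ~ yontud — Kamini a corresponds to Parakic o after a consonant, before a nasal.
dopelog ~ dopelok — Kamini g corresponds to Parakic k word-finally.
Applying these to Kamini 'wanug':
  wanug → wonug   (a→o after a consonant, before a nasal)
  wonug → wonuk   (g→k word-finally)
So the Parakic cognate is 'wonuk'.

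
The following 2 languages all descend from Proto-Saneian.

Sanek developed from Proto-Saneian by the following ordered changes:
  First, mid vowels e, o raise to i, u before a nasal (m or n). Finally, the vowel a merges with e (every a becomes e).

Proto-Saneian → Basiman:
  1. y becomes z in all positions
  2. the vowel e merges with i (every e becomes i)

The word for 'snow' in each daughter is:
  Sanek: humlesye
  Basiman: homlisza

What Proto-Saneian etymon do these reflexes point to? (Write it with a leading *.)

*homlesya

Position 7: Sanek has y, Basiman has z. Sanek preserves y here (none of its changes turn any other segment into y), so the proto-segment is *y.
Position 8: Sanek has e, Basiman has a. Basiman preserves a here (none of its changes turn any other segment into a), so the proto-segment is *a.
Position 5: Sanek has e, Basiman has i. Taking the neighbouring segments as reconstructed: Sanek e could go back to *a or *e; Basiman i could go back to *e or *i — the one source consistent with every daughter is *e.
Verify the candidate proto-form against each daughter:
Sanek: *homlesya > humlesya > humlesye  (by pre-nasal raising, vowel merger)
Basiman: *homlesya
  homlesya → homlesza   [unconditioned shift]
  homlesza → homlisza   [vowel merger]
  giving Basiman homlisza.
*homlesya is the unique common source.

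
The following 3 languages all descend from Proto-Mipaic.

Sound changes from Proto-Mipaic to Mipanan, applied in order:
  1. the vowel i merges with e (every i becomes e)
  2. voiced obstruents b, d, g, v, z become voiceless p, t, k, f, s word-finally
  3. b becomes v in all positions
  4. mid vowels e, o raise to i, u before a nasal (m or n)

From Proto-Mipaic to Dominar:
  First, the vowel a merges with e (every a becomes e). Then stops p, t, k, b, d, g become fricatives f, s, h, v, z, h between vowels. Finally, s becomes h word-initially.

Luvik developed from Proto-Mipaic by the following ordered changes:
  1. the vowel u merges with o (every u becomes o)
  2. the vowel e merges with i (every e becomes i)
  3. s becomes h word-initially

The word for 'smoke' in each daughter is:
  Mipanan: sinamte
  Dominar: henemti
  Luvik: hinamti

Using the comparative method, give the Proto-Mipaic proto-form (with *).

Position 4: Mipanan has a, Dominar has e, Luvik has a. Mipanan preserves a here (none of its changes turn any other segment into a), so the proto-segment is *a.
Position 7: Mipanan has e, Dominar has i, Luvik has i. Dominar preserves i here (none of its changes turn any other segment into i), so the proto-segment is *i.
Position 2: Mipanan has i, Dominar has e, Luvik has i. Taking the neighbouring segments as reconstructed: Mipanan i could go back to *e or *i; Dominar e could go back to *a or *e; Luvik i could go back to *e or *i — the one source consistent with every daughter is *e.
Verify the candidate proto-form against each daughter:
Mipanan: *senamti
  senamti → senamte   [vowel merger]
  senamte (rule 2 does not apply)
  senamte (rule 3 does not apply)
  senamte → sinamte   [pre-nasal raising]
  giving Mipanan sinamte.
Dominar: *senamti > senemti > henemti  (by vowel merger, debuccalisation)
Luvik: start from *senamti.
  rule 1: no change — senamti
  rule 2 (vowel merger): senamti → sinamti
  rule 3 (debuccalisation): sinamti → hinamti
  ⇒ Luvik hinamti
Only *senamti yields all of Mipanan sinamte, Dominar henemti, Luvik hinamti.

*senamti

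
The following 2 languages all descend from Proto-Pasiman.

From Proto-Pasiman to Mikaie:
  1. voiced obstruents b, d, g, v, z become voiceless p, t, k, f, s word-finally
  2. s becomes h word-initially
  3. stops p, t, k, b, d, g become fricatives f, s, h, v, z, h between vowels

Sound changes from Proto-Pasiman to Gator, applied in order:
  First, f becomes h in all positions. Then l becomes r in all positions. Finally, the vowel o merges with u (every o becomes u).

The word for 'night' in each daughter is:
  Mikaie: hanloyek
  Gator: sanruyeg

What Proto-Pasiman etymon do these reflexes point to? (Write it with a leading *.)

*sanloyeg

Position 5: Mikaie has o, Gator has u. Mikaie preserves o here (none of its changes turn any other segment into o), so the proto-segment is *o.
Position 8: Mikaie has k, Gator has g. Gator preserves g here (none of its changes turn any other segment into g), so the proto-segment is *g.
Position 1: Mikaie has h, Gator has s. Gator preserves s here (none of its changes turn any other segment into s), so the proto-segment is *s.
This points to *sanloyeg. Verify forward in each daughter:
Mikaie: *sanloyeg > sanloyek > hanloyek  (by final devoicing, debuccalisation)
Gator: start from *sanloyeg.
  rule 1: no change — sanloyeg
  rule 2 (unconditioned shift): sanloyeg → sanroyeg
  rule 3 (vowel merger): sanroyeg → sanruyeg
  ⇒ Gator sanruyeg
No other proto-form is consistent with every reflex, so the reconstruction is *sanloyeg.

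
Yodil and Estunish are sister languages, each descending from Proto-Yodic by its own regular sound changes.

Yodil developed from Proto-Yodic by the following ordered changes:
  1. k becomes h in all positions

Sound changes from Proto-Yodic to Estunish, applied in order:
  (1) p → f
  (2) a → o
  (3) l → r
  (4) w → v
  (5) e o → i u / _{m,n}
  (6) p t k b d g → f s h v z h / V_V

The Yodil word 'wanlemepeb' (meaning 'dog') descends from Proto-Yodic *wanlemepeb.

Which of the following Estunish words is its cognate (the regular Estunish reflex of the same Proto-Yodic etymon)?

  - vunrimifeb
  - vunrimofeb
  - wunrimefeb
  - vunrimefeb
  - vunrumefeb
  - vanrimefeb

vunrimefeb

Estunish: *wanlemepeb
  wanlemepeb → wanlemefeb   [unconditioned shift]
  wanlemefeb → wonlemefeb   [vowel merger]
  wonlemefeb → wonremefeb   [unconditioned shift]
  wonremefeb → vonremefeb   [unconditioned shift]
  vonremefeb → vunrimefeb   [pre-nasal raising]
  vunrimefeb (rule 6 does not apply)
  giving Estunish vunrimefeb.
Among the options, 'vunrimefeb' alone shows every Estunish change applied in order.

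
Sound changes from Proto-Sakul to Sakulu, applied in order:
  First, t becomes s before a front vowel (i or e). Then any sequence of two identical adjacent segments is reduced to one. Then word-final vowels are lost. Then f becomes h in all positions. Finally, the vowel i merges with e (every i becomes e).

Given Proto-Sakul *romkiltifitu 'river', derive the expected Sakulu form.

Sakulu: *romkiltifitu > romkilsifitu > romkilsifit > romkilsihit > romkelsehet  (by palatalisation, apocope, unconditioned shift, vowel merger)

romkelsehet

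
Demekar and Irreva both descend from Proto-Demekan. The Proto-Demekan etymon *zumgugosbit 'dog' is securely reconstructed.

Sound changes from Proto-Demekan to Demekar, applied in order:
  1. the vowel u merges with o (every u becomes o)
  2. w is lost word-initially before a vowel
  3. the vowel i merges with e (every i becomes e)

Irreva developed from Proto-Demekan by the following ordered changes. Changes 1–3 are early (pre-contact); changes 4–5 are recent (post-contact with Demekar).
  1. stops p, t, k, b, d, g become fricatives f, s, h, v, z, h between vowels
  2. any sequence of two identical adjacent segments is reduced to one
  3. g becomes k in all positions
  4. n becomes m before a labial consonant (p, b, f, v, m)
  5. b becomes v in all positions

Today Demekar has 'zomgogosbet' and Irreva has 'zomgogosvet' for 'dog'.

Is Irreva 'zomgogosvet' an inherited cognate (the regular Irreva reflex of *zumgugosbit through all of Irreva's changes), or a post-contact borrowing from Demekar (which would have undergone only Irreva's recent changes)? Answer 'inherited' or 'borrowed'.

borrowed

If inherited, *zumgugosbit would pass through all of Irreva's changes:
Irreva: start from *zumgugosbit.
  rule 1 (intervocalic lenition): zumgugosbit → zumguhosbit
  rule 2: no change — zumguhosbit
  rule 3 (unconditioned shift): zumguhosbit → zumkuhosbit
  rule 4: no change — zumkuhosbit
  rule 5 (unconditioned shift): zumkuhosbit → zumkuhosvit
  ⇒ Irreva zumkuhosvit
If borrowed from Demekar 'zomgogosbet' after the early changes, it would undergo only the recent ones:
  rule 4 (nasal place assimilation): no change (zomgogosbet)
  rule 5 (unconditioned shift): zomgogosbet → zomgogosvet
  ⇒ as a loan: zomgogosvet
Irreva 'zomgogosvet' matches the loan outcome 'zomgogosvet', not the inherited 'zumkuhosvit' — it skipped the early Irreva changes, so it was borrowed from Demekar.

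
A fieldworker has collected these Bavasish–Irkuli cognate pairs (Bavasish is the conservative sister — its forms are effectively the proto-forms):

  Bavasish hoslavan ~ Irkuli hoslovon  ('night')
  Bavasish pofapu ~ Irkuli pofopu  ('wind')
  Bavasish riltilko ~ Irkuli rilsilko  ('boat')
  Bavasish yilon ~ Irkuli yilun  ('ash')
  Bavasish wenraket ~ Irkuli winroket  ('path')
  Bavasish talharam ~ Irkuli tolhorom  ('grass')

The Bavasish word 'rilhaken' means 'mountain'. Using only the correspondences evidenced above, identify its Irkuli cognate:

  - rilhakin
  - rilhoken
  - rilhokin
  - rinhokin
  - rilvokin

rilhokin

wenraket ~ winroket, talharam ~ tolhorom — Bavasish a corresponds to Irkuli o after a consonant, before a consonant other than r, m, n, p, b, f, v.
wenraket ~ winroket — Bavasish e corresponds to Irkuli i after a consonant, before a nasal.
Applying these to Bavasish 'rilhaken':
  rilhaken → rilhoken   (a→o after a consonant, before a consonant other than r, m, n, p, b, f, v)
  rilhoken → rilhokin   (e→i after a consonant, before a nasal)
So the Irkuli cognate is 'rilhokin'.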